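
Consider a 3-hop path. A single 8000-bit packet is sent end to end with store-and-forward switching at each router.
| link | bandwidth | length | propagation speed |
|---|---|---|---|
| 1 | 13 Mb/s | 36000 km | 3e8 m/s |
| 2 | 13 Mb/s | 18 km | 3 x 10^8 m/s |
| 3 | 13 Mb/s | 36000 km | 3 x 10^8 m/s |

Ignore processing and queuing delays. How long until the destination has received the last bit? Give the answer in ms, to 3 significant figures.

Transmission delay per hop = L/R = 8000/13000000 = 0.615385 ms; 3 hops → 1.84615 ms.
Propagation delays (d/s per hop): 120, 0.06, 120 ms; sum = 240.06 ms.
End-to-end = 242 ms.

242 ms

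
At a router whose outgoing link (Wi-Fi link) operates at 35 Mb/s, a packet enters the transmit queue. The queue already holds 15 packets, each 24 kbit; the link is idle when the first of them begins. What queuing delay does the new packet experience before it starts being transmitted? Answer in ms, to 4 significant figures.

10.29 ms

Each queued packet: L/R = 24000/35000000 = 0.685714 ms.
15 queued → 10.2857 ms.
Queuing delay = 10.29 ms.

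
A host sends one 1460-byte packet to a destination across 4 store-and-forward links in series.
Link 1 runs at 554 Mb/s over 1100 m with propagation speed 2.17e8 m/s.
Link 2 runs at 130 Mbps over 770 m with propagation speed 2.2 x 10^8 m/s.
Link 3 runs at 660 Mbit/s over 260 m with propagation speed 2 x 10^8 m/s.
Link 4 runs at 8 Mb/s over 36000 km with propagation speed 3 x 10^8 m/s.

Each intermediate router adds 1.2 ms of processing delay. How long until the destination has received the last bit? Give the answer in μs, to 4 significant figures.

125200 μs

L = 1460 × 8 = 11680 bits.
Transmission delays (L/R per hop): 21.083, 89.8462, 17.697, 1460 μs; sum = 1588.63 μs.
Propagation delays (d/s per hop): 5.06912, 3.5, 1.3, 120000 μs; sum = 120010 μs.
Processing at 3 router(s): 3 × 1.2 ms = 3600 μs.
End-to-end = 125200 μs.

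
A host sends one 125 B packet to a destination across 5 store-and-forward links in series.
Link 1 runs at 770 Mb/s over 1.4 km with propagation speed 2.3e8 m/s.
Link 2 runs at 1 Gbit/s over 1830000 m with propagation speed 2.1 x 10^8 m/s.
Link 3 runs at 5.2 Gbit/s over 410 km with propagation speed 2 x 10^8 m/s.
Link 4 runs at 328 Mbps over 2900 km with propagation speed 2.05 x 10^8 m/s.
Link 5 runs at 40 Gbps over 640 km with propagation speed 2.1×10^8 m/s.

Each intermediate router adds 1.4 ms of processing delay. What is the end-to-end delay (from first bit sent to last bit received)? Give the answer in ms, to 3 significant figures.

33.6 ms

L = 125 × 8 = 1000 bits.
Transmission delays (L/R per hop): 0.0012987, 0.001, 0.000192308, 0.00304878, 2.5e-05 ms; sum = 0.00556479 ms.
Propagation delays (d/s per hop): 0.00608696, 8.71429, 2.05, 14.1463, 3.04762 ms; sum = 27.9643 ms.
Processing at 4 router(s): 4 × 1.4 ms = 5.6 ms.
End-to-end = 33.6 ms.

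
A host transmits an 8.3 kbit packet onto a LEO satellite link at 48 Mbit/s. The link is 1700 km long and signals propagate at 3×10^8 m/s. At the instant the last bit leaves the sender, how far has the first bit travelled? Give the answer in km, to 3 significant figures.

51.9 km

t_tx = L/R = 8300/48000000 = 0.000172917 s.
Distance = s × t_tx = 300000000 × 0.000172917 = 51.9 km.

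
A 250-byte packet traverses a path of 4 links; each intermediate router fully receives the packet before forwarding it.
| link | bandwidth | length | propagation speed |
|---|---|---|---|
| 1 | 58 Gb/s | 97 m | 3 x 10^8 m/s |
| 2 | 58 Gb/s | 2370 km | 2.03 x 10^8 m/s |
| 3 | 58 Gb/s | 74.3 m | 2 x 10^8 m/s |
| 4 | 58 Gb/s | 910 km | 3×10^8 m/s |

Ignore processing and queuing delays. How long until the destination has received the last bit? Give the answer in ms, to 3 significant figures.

14.7 ms

L = 250 × 8 = 2000 bits.
Transmission delay per hop = L/R = 2000/58000000000 = 3.44828e-05 ms; 4 hops → 0.000137931 ms.
Propagation delays (d/s per hop): 0.000323333, 11.6749, 0.0003715, 3.03333 ms; sum = 14.7089 ms.
End-to-end = 14.7 ms.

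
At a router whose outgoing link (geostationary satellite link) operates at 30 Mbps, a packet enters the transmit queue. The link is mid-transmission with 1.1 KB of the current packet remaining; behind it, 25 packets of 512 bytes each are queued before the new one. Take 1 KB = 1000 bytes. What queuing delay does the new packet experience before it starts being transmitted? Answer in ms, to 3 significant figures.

Each queued packet: L/R = 4096/30000000 = 0.136533 ms.
25 queued → 3.41333 ms.
Plus remaining 8800 bits of current packet: 0.293333 ms.
Queuing delay = 3.71 ms.

3.71 ms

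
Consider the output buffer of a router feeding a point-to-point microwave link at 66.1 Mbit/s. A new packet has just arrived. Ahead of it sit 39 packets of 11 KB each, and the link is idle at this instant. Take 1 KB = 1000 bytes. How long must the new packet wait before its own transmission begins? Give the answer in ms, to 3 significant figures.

51.9 ms

Each queued packet: L/R = 88000/6.61e+07 = 1.33132 ms.
39 queued → 51.9213 ms.
Queuing delay = 51.9 ms.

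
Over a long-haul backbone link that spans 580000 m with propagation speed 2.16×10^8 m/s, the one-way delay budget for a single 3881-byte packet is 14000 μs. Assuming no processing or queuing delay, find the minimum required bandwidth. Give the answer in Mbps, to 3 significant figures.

2.74 Mbps

L = 31048 bits.
Propagation delay = 580000 / 216000000 = 2685.19 μs.
Transmission budget = 14000 − 2685.19 = 11314.8 μs.
R ≥ L / t_tx = 31048 bits / 0.0113148 s = 2.74 Mbps.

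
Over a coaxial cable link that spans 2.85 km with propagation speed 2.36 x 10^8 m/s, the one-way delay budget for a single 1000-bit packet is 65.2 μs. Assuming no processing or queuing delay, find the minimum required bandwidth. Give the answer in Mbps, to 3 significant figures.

Propagation delay = 2850 / 236000000 = 12.0763 μs.
Transmission budget = 65.2 − 12.0763 = 53.1237 μs.
R ≥ L / t_tx = 1000 bits / 5.31237e-05 s = 18.8 Mbps.

18.8 Mbps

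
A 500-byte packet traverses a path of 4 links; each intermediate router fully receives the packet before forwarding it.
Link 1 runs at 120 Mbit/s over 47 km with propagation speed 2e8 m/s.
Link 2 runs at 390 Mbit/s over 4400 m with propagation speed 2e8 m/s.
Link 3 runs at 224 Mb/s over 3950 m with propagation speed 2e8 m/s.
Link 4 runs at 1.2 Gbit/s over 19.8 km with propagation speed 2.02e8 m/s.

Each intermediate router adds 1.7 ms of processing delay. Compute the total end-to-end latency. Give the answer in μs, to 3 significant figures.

L = 500 × 8 = 4000 bits.
Transmission delays (L/R per hop): 33.3333, 10.2564, 17.8571, 3.33333 μs; sum = 64.7802 μs.
Propagation delays (d/s per hop): 235, 22, 19.75, 98.0198 μs; sum = 374.77 μs.
Processing at 3 router(s): 3 × 1.7 ms = 5100 μs.
End-to-end = 5540 μs.

5540 μs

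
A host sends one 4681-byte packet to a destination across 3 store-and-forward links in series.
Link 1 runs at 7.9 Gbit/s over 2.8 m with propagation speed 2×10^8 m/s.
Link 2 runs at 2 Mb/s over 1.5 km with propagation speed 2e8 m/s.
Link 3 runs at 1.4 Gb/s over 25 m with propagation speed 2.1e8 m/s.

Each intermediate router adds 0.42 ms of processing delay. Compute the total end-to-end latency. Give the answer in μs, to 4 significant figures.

L = 4681 × 8 = 37448 bits.
Transmission delays (L/R per hop): 4.74025, 18724, 26.7486 μs; sum = 18755.5 μs.
Propagation delays (d/s per hop): 0.014, 7.5, 0.119048 μs; sum = 7.63305 μs.
Processing at 2 router(s): 2 × 0.42 ms = 840 μs.
End-to-end = 19600 μs.

19600 μs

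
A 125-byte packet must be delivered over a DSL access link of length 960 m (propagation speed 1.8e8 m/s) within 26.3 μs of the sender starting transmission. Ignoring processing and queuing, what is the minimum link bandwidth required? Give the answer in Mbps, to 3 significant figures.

L = 1000 bits.
Propagation delay = 960 / 180000000 = 5.33333 μs.
Transmission budget = 26.3 − 5.33333 = 20.9667 μs.
R ≥ L / t_tx = 1000 bits / 2.09667e-05 s = 47.7 Mbps.

47.7 Mbps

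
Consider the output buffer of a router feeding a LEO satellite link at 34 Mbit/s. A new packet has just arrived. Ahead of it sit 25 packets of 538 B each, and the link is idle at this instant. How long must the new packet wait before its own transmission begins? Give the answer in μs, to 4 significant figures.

Each queued packet: L/R = 4304/34000000 = 126.588 μs.
25 queued → 3164.71 μs.
Queuing delay = 3165 μs.

3165 μs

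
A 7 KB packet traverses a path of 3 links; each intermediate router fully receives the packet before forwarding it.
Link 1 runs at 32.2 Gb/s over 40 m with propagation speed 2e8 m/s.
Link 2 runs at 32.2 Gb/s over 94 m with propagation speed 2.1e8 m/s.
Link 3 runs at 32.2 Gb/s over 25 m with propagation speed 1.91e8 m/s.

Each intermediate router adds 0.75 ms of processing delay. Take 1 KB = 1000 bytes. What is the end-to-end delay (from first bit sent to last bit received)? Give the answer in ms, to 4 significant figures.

1.506 ms

L = 56000 bits.
Transmission delay per hop = L/R = 56000/3.22e+10 = 0.00173913 ms; 3 hops → 0.00521739 ms.
Propagation delays (d/s per hop): 0.0002, 0.000447619, 0.00013089 ms; sum = 0.000778509 ms.
Processing at 2 router(s): 2 × 0.75 ms = 1.5 ms.
End-to-end = 1.506 ms.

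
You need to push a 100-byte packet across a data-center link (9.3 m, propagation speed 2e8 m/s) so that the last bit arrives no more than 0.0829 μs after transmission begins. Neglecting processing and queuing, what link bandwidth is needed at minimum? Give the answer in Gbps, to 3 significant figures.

22.0 Gbps

L = 800 bits.
Propagation delay = 9.3 / 200000000 = 0.0465 μs.
Transmission budget = 0.0829 − 0.0465 = 0.0364 μs.
R ≥ L / t_tx = 800 bits / 3.64e-08 s = 22.0 Gbps.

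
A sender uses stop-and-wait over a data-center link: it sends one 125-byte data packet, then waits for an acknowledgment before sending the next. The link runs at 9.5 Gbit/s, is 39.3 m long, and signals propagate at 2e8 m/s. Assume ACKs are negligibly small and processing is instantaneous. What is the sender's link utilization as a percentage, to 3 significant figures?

t_tx = L/R = 1000/9500000000 = 1.05263e-07 s.
t_prop = 39.3/200000000 = 1.965e-07 s; RTT = 3.93e-07 s.
Cycle = t_tx + RTT = 4.98263e-07 s.
Utilization = t_tx / cycle = 1.05263e-07/4.98263e-07 = 21.1 %.

21.1 %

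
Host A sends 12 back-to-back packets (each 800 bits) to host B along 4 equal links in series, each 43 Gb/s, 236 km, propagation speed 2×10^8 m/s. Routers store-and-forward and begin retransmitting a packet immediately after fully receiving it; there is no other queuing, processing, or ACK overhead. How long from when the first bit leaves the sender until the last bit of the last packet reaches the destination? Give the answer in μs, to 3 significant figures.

4720 μs

Per-hop transmission t_tx = L/R = 800/43000000000 = 0.0186047 μs.
Per-hop propagation t_prop = 236000/200000000 = 1180 μs.
Pipeline fill: first packet needs 4·t_tx to clear all hops; remaining 11 packets each add one t_tx.
Total = (4+12-1)·t_tx + 4·t_prop = 15·0.0186047 + 4·1180 = 4720 μs.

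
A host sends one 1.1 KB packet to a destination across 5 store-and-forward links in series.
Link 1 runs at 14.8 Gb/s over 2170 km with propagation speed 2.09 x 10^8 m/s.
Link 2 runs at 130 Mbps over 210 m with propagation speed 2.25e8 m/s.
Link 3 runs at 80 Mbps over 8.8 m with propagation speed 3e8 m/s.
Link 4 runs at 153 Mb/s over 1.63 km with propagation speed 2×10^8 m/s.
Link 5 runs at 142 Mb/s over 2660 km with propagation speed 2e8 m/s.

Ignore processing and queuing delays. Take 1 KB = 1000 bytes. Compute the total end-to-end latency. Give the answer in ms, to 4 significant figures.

23.99 ms

L = 8800 bits.
Transmission delays (L/R per hop): 0.000594595, 0.0676923, 0.11, 0.0575163, 0.0619718 ms; sum = 0.297775 ms.
Propagation delays (d/s per hop): 10.3828, 0.000933333, 2.93333e-05, 0.00815, 13.3 ms; sum = 23.6919 ms.
End-to-end = 23.99 ms.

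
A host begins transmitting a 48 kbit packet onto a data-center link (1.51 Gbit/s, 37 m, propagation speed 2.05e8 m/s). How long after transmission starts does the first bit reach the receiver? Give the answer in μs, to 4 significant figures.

First bit experiences only propagation delay: d/s = 37/2.05e+08 = 0.1805 μs.

0.1805 μs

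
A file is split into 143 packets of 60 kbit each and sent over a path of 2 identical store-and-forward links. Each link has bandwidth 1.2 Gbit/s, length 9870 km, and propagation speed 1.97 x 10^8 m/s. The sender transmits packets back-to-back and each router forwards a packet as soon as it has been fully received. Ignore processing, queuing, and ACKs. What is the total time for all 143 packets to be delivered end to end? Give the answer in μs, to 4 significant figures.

Per-hop transmission t_tx = L/R = 60000/1200000000 = 50 μs.
Per-hop propagation t_prop = 9870000/197000000 = 50101.5 μs.
Pipeline fill: first packet needs 2·t_tx to clear all hops; remaining 142 packets each add one t_tx.
Total = (2+143-1)·t_tx + 2·t_prop = 144·50 + 2·50101.5 = 107400 μs.

107400 μs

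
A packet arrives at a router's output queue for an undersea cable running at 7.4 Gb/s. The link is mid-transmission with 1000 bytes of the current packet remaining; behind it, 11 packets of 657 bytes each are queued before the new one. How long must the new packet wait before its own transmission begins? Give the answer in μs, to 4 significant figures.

8.894 μs

Each queued packet: L/R = 5256/7400000000 = 0.71027 μs.
11 queued → 7.81297 μs.
Plus remaining 8000 bits of current packet: 1.08108 μs.
Queuing delay = 8.894 μs.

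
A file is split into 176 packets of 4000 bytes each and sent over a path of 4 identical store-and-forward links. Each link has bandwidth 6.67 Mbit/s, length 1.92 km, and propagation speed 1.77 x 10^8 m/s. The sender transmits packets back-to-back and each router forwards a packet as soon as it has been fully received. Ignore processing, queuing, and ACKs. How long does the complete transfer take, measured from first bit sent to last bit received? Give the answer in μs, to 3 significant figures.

859000 μs

Per-hop transmission t_tx = L/R = 32000/6670000 = 4797.6 μs.
Per-hop propagation t_prop = 1920/177000000 = 10.8475 μs.
Pipeline fill: first packet needs 4·t_tx to clear all hops; remaining 175 packets each add one t_tx.
Total = (4+176-1)·t_tx + 4·t_prop = 179·4797.6 + 4·10.8475 = 859000 μs.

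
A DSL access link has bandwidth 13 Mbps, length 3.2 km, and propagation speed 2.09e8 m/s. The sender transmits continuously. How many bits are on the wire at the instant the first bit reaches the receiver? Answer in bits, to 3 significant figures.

199 bits

Propagation delay = 3200 / 209000000 = 1.5311e-05 s.
BDP = R × t_prop = 13000000 × 1.5311e-05 = 199.043 bits.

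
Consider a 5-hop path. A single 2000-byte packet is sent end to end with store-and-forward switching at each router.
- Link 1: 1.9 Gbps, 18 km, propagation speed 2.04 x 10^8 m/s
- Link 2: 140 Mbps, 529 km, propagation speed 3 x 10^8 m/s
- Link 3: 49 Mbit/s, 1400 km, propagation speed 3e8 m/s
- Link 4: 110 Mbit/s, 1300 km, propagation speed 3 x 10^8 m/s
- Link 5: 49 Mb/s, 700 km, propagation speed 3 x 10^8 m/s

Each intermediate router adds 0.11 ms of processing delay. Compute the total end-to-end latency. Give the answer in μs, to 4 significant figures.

L = 2000 × 8 = 16000 bits.
Transmission delays (L/R per hop): 8.42105, 114.286, 326.531, 145.455, 326.531 μs; sum = 921.223 μs.
Propagation delays (d/s per hop): 88.2353, 1763.33, 4666.67, 4333.33, 2333.33 μs; sum = 13184.9 μs.
Processing at 4 router(s): 4 × 0.11 ms = 440 μs.
End-to-end = 14550 μs.

14550 μs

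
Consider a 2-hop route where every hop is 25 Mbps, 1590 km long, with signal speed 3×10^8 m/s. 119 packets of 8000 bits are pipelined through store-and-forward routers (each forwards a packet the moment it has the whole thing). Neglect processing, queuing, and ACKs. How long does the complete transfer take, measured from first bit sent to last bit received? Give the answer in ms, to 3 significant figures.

Per-hop transmission t_tx = L/R = 8000/25000000 = 0.32 ms.
Per-hop propagation t_prop = 1590000/300000000 = 5.3 ms.
Pipeline fill: first packet needs 2·t_tx to clear all hops; remaining 118 packets each add one t_tx.
Total = (2+119-1)·t_tx + 2·t_prop = 120·0.32 + 2·5.3 = 49.0 ms.

49.0 ms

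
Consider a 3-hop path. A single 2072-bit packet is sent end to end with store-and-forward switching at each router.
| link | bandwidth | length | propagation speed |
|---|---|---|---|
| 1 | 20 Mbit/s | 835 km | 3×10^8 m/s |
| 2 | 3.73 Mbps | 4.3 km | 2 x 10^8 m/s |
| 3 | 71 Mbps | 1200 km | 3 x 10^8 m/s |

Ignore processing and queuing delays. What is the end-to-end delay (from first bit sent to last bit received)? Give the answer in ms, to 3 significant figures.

7.49 ms

Transmission delays (L/R per hop): 0.1036, 0.555496, 0.0291831 ms; sum = 0.688279 ms.
Propagation delays (d/s per hop): 2.78333, 0.0215, 4 ms; sum = 6.80483 ms.
End-to-end = 7.49 ms.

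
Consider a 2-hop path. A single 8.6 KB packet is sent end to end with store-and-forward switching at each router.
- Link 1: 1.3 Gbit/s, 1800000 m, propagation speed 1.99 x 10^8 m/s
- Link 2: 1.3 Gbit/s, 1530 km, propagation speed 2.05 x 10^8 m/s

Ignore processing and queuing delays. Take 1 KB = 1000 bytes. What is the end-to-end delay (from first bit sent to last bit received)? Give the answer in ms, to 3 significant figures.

L = 68800 bits.
Transmission delay per hop = L/R = 68800/1300000000 = 0.0529231 ms; 2 hops → 0.105846 ms.
Propagation delays (d/s per hop): 9.04523, 7.46341 ms; sum = 16.5086 ms.
End-to-end = 16.6 ms.

16.6 ms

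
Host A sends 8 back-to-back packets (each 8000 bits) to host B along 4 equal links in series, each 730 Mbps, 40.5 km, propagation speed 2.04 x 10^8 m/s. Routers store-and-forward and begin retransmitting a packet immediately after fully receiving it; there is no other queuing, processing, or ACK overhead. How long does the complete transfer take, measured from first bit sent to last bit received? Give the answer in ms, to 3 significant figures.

Per-hop transmission t_tx = L/R = 8000/730000000 = 0.0109589 ms.
Per-hop propagation t_prop = 40500/204000000 = 0.198529 ms.
Pipeline fill: first packet needs 4·t_tx to clear all hops; remaining 7 packets each add one t_tx.
Total = (4+8-1)·t_tx + 4·t_prop = 11·0.0109589 + 4·0.198529 = 0.915 ms.

0.915 ms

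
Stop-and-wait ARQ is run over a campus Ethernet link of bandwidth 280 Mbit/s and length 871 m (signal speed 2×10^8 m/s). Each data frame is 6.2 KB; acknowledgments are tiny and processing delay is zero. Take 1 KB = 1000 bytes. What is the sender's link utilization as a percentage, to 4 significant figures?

95.31 %

t_tx = L/R = 49600/280000000 = 0.000177143 s.
t_prop = 871/200000000 = 4.355e-06 s; RTT = 8.71e-06 s.
Cycle = t_tx + RTT = 0.000185853 s.
Utilization = t_tx / cycle = 0.000177143/0.000185853 = 95.31 %.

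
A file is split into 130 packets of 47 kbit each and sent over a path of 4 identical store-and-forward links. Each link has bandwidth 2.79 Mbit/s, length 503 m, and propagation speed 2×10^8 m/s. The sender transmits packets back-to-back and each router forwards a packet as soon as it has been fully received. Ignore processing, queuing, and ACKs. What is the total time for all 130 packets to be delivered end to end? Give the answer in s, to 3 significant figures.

Per-hop transmission t_tx = L/R = 47000/2790000 = 0.0168459 s.
Per-hop propagation t_prop = 503/200000000 = 2.515e-06 s.
Pipeline fill: first packet needs 4·t_tx to clear all hops; remaining 129 packets each add one t_tx.
Total = (4+130-1)·t_tx + 4·t_prop = 133·0.0168459 + 4·2.515e-06 = 2.24 s.

2.24 s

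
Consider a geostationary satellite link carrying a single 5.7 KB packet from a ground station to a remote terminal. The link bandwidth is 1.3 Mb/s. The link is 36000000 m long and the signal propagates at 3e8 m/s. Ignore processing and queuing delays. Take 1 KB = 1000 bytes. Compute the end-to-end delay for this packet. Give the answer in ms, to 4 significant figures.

L = 45600 bits.
Transmission delay = L/R = 45600 / 1300000 = 35.0769 ms.
Propagation delay = d/s = 36000000 m / 300000000 m/s = 120 ms.
Total = 155.1 ms.

155.1 ms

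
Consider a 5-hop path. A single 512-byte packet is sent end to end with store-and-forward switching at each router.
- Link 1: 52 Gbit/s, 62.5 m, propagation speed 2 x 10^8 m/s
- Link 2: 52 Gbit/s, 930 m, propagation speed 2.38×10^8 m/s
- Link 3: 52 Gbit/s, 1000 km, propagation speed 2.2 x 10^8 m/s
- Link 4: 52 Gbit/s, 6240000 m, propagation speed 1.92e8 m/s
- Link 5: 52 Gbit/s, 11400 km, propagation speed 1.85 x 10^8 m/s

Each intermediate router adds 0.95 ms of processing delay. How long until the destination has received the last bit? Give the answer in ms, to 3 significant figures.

102 ms

L = 512 × 8 = 4096 bits.
Transmission delay per hop = L/R = 4096/52000000000 = 7.87692e-05 ms; 5 hops → 0.000393846 ms.
Propagation delays (d/s per hop): 0.0003125, 0.00390756, 4.54545, 32.5, 61.6216 ms; sum = 98.6713 ms.
Processing at 4 router(s): 4 × 0.95 ms = 3.8 ms.
End-to-end = 102 ms.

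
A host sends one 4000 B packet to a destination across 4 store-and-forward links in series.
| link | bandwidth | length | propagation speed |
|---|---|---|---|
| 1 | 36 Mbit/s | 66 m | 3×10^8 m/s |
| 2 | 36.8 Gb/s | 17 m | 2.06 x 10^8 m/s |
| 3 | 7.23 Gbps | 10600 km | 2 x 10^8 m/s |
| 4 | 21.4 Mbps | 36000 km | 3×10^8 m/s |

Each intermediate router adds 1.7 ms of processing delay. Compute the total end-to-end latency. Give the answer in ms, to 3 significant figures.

180 ms

L = 4000 × 8 = 32000 bits.
Transmission delays (L/R per hop): 0.888889, 0.000869565, 0.004426, 1.49533 ms; sum = 2.38951 ms.
Propagation delays (d/s per hop): 0.00022, 8.25243e-05, 53, 120 ms; sum = 173 ms.
Processing at 3 router(s): 3 × 1.7 ms = 5.1 ms.
End-to-end = 180 ms.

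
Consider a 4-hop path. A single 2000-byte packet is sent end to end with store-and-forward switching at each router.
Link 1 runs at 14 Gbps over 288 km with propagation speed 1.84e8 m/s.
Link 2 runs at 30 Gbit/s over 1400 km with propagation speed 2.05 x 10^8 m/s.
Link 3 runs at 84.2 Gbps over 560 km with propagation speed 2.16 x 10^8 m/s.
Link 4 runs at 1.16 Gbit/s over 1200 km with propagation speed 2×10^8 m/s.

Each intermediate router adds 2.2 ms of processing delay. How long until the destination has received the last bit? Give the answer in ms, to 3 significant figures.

23.6 ms

L = 2000 × 8 = 16000 bits.
Transmission delays (L/R per hop): 0.00114286, 0.000533333, 0.000190024, 0.0137931 ms; sum = 0.0156593 ms.
Propagation delays (d/s per hop): 1.56522, 6.82927, 2.59259, 6 ms; sum = 16.9871 ms.
Processing at 3 router(s): 3 × 2.2 ms = 6.6 ms.
End-to-end = 23.6 ms.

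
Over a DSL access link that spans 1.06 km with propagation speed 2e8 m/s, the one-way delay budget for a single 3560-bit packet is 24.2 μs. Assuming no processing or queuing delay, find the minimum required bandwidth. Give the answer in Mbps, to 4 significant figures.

188.4 Mbps

Propagation delay = 1060 / 200000000 = 5.3 μs.
Transmission budget = 24.2 − 5.3 = 18.9 μs.
R ≥ L / t_tx = 3560 bits / 1.89e-05 s = 188.4 Mbps.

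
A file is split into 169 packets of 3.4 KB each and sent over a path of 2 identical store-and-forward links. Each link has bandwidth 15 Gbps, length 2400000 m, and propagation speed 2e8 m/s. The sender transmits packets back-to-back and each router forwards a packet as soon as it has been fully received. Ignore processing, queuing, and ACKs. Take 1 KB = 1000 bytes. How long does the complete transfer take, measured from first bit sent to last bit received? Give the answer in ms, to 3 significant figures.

Per-hop transmission t_tx = L/R = 27200/15000000000 = 0.00181333 ms.
Per-hop propagation t_prop = 2400000/200000000 = 12 ms.
Pipeline fill: first packet needs 2·t_tx to clear all hops; remaining 168 packets each add one t_tx.
Total = (2+169-1)·t_tx + 2·t_prop = 170·0.00181333 + 2·12 = 24.3 ms.

24.3 ms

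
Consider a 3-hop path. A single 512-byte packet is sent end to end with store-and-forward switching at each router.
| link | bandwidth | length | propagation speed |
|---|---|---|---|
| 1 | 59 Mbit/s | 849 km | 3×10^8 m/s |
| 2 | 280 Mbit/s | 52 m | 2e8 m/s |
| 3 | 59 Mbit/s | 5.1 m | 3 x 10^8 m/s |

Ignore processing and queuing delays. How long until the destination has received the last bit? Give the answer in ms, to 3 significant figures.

2.98 ms

L = 512 × 8 = 4096 bits.
Transmission delays (L/R per hop): 0.0694237, 0.0146286, 0.0694237 ms; sum = 0.153476 ms.
Propagation delays (d/s per hop): 2.83, 0.00026, 1.7e-05 ms; sum = 2.83028 ms.
End-to-end = 2.98 ms.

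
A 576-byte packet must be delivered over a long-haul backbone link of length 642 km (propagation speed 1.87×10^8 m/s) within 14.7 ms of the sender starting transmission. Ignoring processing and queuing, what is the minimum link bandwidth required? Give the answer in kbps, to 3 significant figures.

L = 4608 bits.
Propagation delay = 642000 / 187000000 = 3.43316 ms.
Transmission budget = 14.7 − 3.43316 = 11.2668 ms.
R ≥ L / t_tx = 4608 bits / 0.0112668 s = 409 kbps.

409 kbps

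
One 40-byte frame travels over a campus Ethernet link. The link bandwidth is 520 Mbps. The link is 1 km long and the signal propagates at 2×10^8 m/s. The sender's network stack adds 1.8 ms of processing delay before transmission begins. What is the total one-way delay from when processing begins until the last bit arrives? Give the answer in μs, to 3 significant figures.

L = 40 × 8 = 320 bits.
Transmission delay = L/R = 320 / 520000000 = 0.615385 μs.
Propagation delay = d/s = 1000 m / 200000000 m/s = 5 μs.
Plus processing delay 1.8 ms = 1800 μs.
Total = 1810 μs.

1810 μs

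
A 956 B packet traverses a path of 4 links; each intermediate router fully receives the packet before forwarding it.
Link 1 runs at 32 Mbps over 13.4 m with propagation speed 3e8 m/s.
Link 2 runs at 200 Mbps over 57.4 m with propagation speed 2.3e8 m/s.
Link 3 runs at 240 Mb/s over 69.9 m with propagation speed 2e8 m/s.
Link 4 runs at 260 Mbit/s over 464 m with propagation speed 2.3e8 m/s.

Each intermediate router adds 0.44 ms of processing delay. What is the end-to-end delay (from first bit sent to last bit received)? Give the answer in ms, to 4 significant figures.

L = 956 × 8 = 7648 bits.
Transmission delays (L/R per hop): 0.239, 0.03824, 0.0318667, 0.0294154 ms; sum = 0.338522 ms.
Propagation delays (d/s per hop): 4.46667e-05, 0.000249565, 0.0003495, 0.00201739 ms; sum = 0.00266112 ms.
Processing at 3 router(s): 3 × 0.44 ms = 1.32 ms.
End-to-end = 1.661 ms.

1.661 ms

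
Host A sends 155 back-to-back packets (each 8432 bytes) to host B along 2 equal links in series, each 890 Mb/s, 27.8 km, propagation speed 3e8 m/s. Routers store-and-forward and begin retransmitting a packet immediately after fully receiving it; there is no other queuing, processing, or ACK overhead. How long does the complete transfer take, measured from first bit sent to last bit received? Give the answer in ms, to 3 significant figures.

Per-hop transmission t_tx = L/R = 67456/890000000 = 0.0757933 ms.
Per-hop propagation t_prop = 27800/300000000 = 0.0926667 ms.
Pipeline fill: first packet needs 2·t_tx to clear all hops; remaining 154 packets each add one t_tx.
Total = (2+155-1)·t_tx + 2·t_prop = 156·0.0757933 + 2·0.0926667 = 12.0 ms.

12.0 ms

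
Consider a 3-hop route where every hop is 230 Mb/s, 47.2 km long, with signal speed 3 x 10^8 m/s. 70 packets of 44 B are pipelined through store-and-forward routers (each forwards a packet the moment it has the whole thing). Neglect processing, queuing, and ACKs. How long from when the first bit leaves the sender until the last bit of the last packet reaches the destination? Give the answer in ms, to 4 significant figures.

0.5822 ms

Per-hop transmission t_tx = L/R = 352/230000000 = 0.00153043 ms.
Per-hop propagation t_prop = 47200/300000000 = 0.157333 ms.
Pipeline fill: first packet needs 3·t_tx to clear all hops; remaining 69 packets each add one t_tx.
Total = (3+70-1)·t_tx + 3·t_prop = 72·0.00153043 + 3·0.157333 = 0.5822 ms.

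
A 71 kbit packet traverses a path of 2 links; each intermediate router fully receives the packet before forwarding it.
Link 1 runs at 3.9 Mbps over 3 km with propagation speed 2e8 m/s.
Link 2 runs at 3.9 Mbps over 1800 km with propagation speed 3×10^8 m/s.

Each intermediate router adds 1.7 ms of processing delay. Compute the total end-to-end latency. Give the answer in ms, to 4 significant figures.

44.13 ms

L = 71000 bits.
Transmission delay per hop = L/R = 71000/3900000 = 18.2051 ms; 2 hops → 36.4103 ms.
Propagation delays (d/s per hop): 0.015, 6 ms; sum = 6.015 ms.
Processing at 1 router(s): 1 × 1.7 ms = 1.7 ms.
End-to-end = 44.13 ms.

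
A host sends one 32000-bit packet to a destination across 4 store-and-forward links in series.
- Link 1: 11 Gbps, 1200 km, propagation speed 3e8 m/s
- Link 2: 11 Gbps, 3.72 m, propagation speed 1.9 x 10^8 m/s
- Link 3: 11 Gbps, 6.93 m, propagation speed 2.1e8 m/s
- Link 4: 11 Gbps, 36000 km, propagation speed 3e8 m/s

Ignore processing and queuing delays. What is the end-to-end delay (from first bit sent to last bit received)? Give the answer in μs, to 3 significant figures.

Transmission delay per hop = L/R = 32000/11000000000 = 2.90909 μs; 4 hops → 11.6364 μs.
Propagation delays (d/s per hop): 4000, 0.0195789, 0.033, 120000 μs; sum = 124000 μs.
End-to-end = 124000 μs.

124000 μs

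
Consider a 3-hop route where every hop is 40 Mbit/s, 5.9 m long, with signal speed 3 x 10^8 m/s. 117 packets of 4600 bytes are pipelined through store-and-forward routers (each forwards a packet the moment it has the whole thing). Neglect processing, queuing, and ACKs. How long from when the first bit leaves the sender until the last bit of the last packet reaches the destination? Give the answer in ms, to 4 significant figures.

Per-hop transmission t_tx = L/R = 36800/40000000 = 0.92 ms.
Per-hop propagation t_prop = 5.9/300000000 = 1.96667e-05 ms.
Pipeline fill: first packet needs 3·t_tx to clear all hops; remaining 116 packets each add one t_tx.
Total = (3+117-1)·t_tx + 3·t_prop = 119·0.92 + 3·1.96667e-05 = 109.5 ms.

109.5 ms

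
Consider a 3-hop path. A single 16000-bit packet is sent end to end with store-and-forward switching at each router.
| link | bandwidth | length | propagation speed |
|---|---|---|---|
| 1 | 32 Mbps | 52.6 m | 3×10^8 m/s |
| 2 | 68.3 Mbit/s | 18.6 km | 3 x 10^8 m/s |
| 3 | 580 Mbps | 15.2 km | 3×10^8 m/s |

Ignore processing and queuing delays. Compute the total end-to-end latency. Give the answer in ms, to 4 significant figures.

Transmission delays (L/R per hop): 0.5, 0.234261, 0.0275862 ms; sum = 0.761847 ms.
Propagation delays (d/s per hop): 0.000175333, 0.062, 0.0506667 ms; sum = 0.112842 ms.
End-to-end = 0.8747 ms.

0.8747 ms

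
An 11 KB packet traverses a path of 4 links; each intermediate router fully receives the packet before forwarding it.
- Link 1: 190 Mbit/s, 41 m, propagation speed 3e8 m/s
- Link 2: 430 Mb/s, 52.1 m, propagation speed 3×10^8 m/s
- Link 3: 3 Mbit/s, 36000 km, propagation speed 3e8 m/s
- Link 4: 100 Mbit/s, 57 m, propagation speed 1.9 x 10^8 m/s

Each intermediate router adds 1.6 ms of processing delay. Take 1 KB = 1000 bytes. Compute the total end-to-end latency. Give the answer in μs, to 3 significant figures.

L = 88000 bits.
Transmission delays (L/R per hop): 463.158, 204.651, 29333.3, 880 μs; sum = 30881.1 μs.
Propagation delays (d/s per hop): 0.136667, 0.173667, 120000, 0.3 μs; sum = 120001 μs.
Processing at 3 router(s): 3 × 1.6 ms = 4800 μs.
End-to-end = 156000 μs.

156000 μs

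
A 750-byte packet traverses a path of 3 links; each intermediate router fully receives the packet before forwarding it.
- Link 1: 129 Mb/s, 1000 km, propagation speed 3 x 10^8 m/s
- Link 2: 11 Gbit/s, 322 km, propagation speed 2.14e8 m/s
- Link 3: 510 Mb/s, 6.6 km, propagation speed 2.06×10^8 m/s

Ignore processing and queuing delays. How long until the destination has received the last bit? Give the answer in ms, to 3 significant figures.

L = 750 × 8 = 6000 bits.
Transmission delays (L/R per hop): 0.0465116, 0.000545455, 0.0117647 ms; sum = 0.0588218 ms.
Propagation delays (d/s per hop): 3.33333, 1.50467, 0.0320388 ms; sum = 4.87005 ms.
End-to-end = 4.93 ms.

4.93 ms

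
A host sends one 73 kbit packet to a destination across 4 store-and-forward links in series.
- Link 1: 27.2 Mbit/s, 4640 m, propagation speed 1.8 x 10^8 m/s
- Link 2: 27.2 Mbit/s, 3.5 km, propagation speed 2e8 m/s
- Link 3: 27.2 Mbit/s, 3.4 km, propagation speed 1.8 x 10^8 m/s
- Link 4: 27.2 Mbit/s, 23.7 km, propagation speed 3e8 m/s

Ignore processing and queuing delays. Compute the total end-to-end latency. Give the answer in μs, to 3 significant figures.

L = 73000 bits.
Transmission delay per hop = L/R = 73000/27200000 = 2683.82 μs; 4 hops → 10735.3 μs.
Propagation delays (d/s per hop): 25.7778, 17.5, 18.8889, 79 μs; sum = 141.167 μs.
End-to-end = 10900 μs.

10900 μs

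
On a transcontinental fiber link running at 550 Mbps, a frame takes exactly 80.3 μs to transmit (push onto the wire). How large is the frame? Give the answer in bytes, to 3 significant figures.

L = R × t_tx = 550000000 b/s × 8.03e-05 s = 44165 bits.
In bytes: 44165 / 8 = 5520 bytes.

5520 bytes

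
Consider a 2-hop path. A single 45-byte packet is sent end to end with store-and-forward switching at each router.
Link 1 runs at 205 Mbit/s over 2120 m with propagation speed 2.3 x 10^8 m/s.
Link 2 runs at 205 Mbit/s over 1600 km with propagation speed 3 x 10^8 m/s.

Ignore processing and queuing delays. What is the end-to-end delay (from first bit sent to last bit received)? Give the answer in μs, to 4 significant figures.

L = 45 × 8 = 360 bits.
Transmission delay per hop = L/R = 360/205000000 = 1.7561 μs; 2 hops → 3.5122 μs.
Propagation delays (d/s per hop): 9.21739, 5333.33 μs; sum = 5342.55 μs.
End-to-end = 5346 μs.

5346 μs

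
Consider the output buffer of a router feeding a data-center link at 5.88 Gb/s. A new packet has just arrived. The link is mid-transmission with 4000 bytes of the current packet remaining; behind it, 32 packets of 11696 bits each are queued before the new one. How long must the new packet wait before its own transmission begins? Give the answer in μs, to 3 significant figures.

Each queued packet: L/R = 11696/5880000000 = 1.98912 μs.
32 queued → 63.6517 μs.
Plus remaining 32000 bits of current packet: 5.44218 μs.
Queuing delay = 69.1 μs.

69.1 μs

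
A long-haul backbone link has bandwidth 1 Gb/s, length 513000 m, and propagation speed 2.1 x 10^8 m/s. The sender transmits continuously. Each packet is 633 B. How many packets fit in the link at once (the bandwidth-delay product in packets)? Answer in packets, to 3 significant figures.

482 packets

Propagation delay = 513000 / 210000000 = 0.00244286 s.
BDP = R × t_prop = 1000000000 × 0.00244286 = 2442860 bits.
In packets of 5064 bits: 482 packets.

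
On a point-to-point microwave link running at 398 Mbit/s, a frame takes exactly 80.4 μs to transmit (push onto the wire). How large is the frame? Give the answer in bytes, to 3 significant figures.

4000 bytes

L = R × t_tx = 398000000 b/s × 8.04e-05 s = 31999.2 bits.
In bytes: 31999.2 / 8 = 4000 bytes.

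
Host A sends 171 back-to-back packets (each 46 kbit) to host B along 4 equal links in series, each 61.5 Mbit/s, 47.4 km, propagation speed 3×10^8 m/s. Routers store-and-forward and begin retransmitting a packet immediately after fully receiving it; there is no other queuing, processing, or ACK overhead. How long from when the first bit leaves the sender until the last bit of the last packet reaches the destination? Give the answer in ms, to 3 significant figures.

Per-hop transmission t_tx = L/R = 46000/61500000 = 0.747967 ms.
Per-hop propagation t_prop = 47400/300000000 = 0.158 ms.
Pipeline fill: first packet needs 4·t_tx to clear all hops; remaining 170 packets each add one t_tx.
Total = (4+171-1)·t_tx + 4·t_prop = 174·0.747967 + 4·0.158 = 131 ms.

131 ms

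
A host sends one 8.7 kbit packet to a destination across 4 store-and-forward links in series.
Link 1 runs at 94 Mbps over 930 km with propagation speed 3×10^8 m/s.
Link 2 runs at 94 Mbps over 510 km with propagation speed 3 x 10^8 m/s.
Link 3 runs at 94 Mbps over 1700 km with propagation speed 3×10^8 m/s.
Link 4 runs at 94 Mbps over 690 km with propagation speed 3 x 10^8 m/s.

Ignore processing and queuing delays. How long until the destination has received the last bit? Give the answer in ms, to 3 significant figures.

13.1 ms

L = 8700 bits.
Transmission delay per hop = L/R = 8700/94000000 = 0.0925532 ms; 4 hops → 0.370213 ms.
Propagation delays (d/s per hop): 3.1, 1.7, 5.66667, 2.3 ms; sum = 12.7667 ms.
End-to-end = 13.1 ms.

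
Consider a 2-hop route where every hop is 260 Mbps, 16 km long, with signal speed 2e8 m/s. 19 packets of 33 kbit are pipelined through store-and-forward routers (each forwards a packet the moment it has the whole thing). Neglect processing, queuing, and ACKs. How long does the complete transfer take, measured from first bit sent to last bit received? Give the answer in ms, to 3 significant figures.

2.70 ms

Per-hop transmission t_tx = L/R = 33000/260000000 = 0.126923 ms.
Per-hop propagation t_prop = 16000/200000000 = 0.08 ms.
Pipeline fill: first packet needs 2·t_tx to clear all hops; remaining 18 packets each add one t_tx.
Total = (2+19-1)·t_tx + 2·t_prop = 20·0.126923 + 2·0.08 = 2.70 ms.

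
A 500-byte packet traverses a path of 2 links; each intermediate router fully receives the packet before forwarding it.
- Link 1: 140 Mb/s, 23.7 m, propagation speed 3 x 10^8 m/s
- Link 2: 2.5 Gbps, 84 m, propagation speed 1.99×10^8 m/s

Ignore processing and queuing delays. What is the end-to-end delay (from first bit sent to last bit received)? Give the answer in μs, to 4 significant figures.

L = 500 × 8 = 4000 bits.
Transmission delays (L/R per hop): 28.5714, 1.6 μs; sum = 30.1714 μs.
Propagation delays (d/s per hop): 0.079, 0.422111 μs; sum = 0.501111 μs.
End-to-end = 30.67 μs.

30.67 μs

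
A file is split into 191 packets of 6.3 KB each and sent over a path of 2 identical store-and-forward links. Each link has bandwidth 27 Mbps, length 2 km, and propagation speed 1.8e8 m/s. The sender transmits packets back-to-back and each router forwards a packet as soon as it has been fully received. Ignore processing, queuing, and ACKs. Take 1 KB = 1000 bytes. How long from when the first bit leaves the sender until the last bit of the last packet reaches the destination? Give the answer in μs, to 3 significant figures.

358000 μs

Per-hop transmission t_tx = L/R = 50400/27000000 = 1866.67 μs.
Per-hop propagation t_prop = 2000/180000000 = 11.1111 μs.
Pipeline fill: first packet needs 2·t_tx to clear all hops; remaining 190 packets each add one t_tx.
Total = (2+191-1)·t_tx + 2·t_prop = 192·1866.67 + 2·11.1111 = 358000 μs.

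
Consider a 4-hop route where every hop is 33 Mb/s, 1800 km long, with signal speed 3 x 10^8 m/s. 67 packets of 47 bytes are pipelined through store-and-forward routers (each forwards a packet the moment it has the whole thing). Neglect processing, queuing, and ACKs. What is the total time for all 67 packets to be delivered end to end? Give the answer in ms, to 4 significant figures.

Per-hop transmission t_tx = L/R = 376/33000000 = 0.0113939 ms.
Per-hop propagation t_prop = 1800000/300000000 = 6 ms.
Pipeline fill: first packet needs 4·t_tx to clear all hops; remaining 66 packets each add one t_tx.
Total = (4+67-1)·t_tx + 4·t_prop = 70·0.0113939 + 4·6 = 24.80 ms.

24.80 ms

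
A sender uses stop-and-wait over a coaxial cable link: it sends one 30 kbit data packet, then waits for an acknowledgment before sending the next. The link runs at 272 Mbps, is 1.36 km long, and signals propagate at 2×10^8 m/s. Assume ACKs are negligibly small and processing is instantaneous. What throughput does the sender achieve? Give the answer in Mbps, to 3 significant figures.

t_tx = L/R = 30000/272000000 = 0.000110294 s.
t_prop = 1360/200000000 = 6.8e-06 s; RTT = 1.36e-05 s.
Cycle = t_tx + RTT = 0.000123894 s.
Throughput = L / cycle = 30000 / 0.000123894 = 242 Mbps.

242 Mbps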